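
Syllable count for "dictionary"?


Word: "dictionary"
Syllable breakdown: dic-tion-ar-y
Counting: 4 parts
= 4 syllables


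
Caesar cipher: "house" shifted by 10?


Word: "house"
Shift: 10
Each letter → (letter + shift) mod 26:
  'h' (7) + 10 = 17 → 'r'
  'o' (14) + 10 = 24 → 'y'
  'u' (20) + 10 = 4 → 'e'
  's' (18) + 10 = 2 → 'c'
  'e' (4) + 10 = 14 → 'o'
Result = "ryeco"


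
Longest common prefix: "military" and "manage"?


Word 1: "military"
Word 2: "manage"
Comparing from start:
  Pos 0: 'm' == 'm'
  Pos 1: 'i' != 'a' (stop)
LCP = "m" (length 1)


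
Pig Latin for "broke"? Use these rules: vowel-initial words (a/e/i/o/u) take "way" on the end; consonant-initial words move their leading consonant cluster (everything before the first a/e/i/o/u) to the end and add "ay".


Word: "broke"
Starts with consonant(s) → move to end, add 'ay'
Consonant cluster: "br"
Pig Latin = "okebray"


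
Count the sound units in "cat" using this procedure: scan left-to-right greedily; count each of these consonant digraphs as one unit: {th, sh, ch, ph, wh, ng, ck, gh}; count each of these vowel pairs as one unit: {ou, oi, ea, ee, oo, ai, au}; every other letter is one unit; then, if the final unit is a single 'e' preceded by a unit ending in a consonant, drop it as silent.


Word: "cat" (3 letters)
Left-to-right scan:
  [1] 'c' (letter)
  [2] 'a' (letter)
  [3] 't' (letter)
Units from scan: 3
Sound units = 3 units


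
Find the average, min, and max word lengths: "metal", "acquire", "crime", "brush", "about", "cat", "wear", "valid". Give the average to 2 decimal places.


Lengths: "metal"=5, "acquire"=7, "crime"=5, "brush"=5, "about"=5, "cat"=3, "wear"=4, "valid"=5
Sum = 39, Count = 8
Average = 39/8 = 4.88
= avg=4.88, min=3, max=7


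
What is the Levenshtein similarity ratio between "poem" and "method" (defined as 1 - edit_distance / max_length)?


Word 1: "poem" (length 4)
Word 2: "method" (length 6)
One optimal edit sequence:
  1. insert 'm'  (+1)
  2. insert 'e'  (+1)
  3. substitute 'p' -> 't'  (+1)
  4. substitute 'o' -> 'h'  (+1)
  5. substitute 'e' -> 'o'  (+1)
  6. substitute 'm' -> 'd'  (+1)
Edit distance = 6
Max length = max(4, 6) = 6
Similarity = 1 - 6/6
= 0.0000


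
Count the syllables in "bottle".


Word: "bottle"
Syllable breakdown: bot / tle
Counting: 2 parts
= 2 syllables


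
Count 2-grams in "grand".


Word: "grand" (length 5)
Number of 2-grams = length - 2 + 1 = 5 - 2 + 1
= 4


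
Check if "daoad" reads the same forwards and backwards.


Word: "daoad"
Reversed: "daoad"
Forward == Backward? daoad == daoad
Palindrome = Yes


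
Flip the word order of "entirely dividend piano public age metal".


Original: "entirely dividend piano public age metal"
Words (1..n): entirely | dividend | piano | public | age | metal
Reversed (n..1): metal | age | public | piano | dividend | entirely
Result = "metal age public piano dividend entirely"


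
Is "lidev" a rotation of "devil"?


Word: "devil", Candidate: "lidev"
Method: check if candidate is substring of word+word
"devildevil" contains "lidev"? No
Is rotation = No


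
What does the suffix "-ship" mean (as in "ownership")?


Suffix: -ship
As in: ownership -> owner + -ship
Meaning = state / position


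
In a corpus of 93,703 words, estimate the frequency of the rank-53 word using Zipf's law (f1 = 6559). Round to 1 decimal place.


Zipf's law: f(r) = f(1) / r
f(1) = 6559
f(53) = 6559 / 53
= 123.8 occurrences


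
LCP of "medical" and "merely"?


Word 1: "medical"
Word 2: "merely"
Comparing from start:
  Pos 0: 'm' == 'm'
  Pos 1: 'e' == 'e'
  Pos 2: 'd' != 'r' (stop)
LCP = "me" (length 2)


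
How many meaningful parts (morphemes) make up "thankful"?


Word: "thankful"
Morphemes: thank + -ful
Each morpheme carries meaning
= 2 morphemes


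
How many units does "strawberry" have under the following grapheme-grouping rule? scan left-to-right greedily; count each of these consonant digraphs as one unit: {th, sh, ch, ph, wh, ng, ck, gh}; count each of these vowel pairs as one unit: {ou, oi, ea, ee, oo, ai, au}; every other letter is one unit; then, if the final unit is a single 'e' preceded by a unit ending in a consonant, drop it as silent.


Word: "strawberry" (10 letters)
Left-to-right scan:
  (1) 's' (letter)
  (2) 't' (letter)
  (3) 'r' (letter)
  (4) 'a' (letter)
  (5) 'w' (letter)
  (6) 'b' (letter)
  (7) 'e' (letter)
  (8) 'r' (letter)
  (9) 'r' (letter)
  (10) 'y' (letter)
Units from scan: 10
Sound units = 10 units


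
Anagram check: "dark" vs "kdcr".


Word 1: "dark" → sorted: adkr
Word 2: "kdcr" → sorted: cdkr
Same letters? adkr != cdkr
Anagram = No


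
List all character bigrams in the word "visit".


Word: "visit" (length 5)
Number of bigrams = 5 - 2 + 1 = 4
  Position 0: "vi"
  Position 1: "is"
  Position 2: "si"
  Position 3: "it"
Bigrams = "vi", "is", "si", "it"


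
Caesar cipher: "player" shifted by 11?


Word: "player"
Shift: 11
Each letter → (letter + shift) mod 26:
  'p' (15) + 11 = 0 → 'a'
  'l' (11) + 11 = 22 → 'w'
  'a' (0) + 11 = 11 → 'l'
  'y' (24) + 11 = 9 → 'j'
  'e' (4) + 11 = 15 → 'p'
  'r' (17) + 11 = 2 → 'c'
Result = "awljpc"


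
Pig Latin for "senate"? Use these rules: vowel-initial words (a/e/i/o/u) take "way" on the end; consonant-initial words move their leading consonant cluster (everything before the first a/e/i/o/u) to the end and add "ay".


Word: "senate"
Starts with consonant(s) → move to end, add 'ay'
Consonant cluster: "s"
Pig Latin = "enatesay"


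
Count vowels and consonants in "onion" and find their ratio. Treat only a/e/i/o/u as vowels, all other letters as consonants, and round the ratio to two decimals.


Word: "onion"
Vowels (a,e,i,o,u): 3
Consonants: 2
Ratio = 3/2
= 1.50


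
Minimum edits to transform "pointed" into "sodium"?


Word 1: "pointed" (length 7)
Word 2: "sodium" (length 6)
One optimal edit sequence (insert/delete/substitute each cost 1):
  1. substitute 'p' -> 's'  (+1)
  2. keep 'o'
  3. delete 'i'  (+1)
  4. substitute 'n' -> 'd'  (+1)
  5. substitute 't' -> 'i'  (+1)
  6. substitute 'e' -> 'u'  (+1)
  7. substitute 'd' -> 'm'  (+1)
Total edit operations: 6
Edit distance = 6


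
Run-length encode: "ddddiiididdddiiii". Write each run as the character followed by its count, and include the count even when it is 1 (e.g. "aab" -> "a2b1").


String: "ddddiiididdddiiii"
Scanning for consecutive runs:
  'd' x 4
  'i' x 3
  'd' x 1
  'i' x 1
  'd' x 4
  'i' x 4
RLE = "d4i3d1i1d4i4"


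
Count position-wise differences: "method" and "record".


Comparing character by character (same length = 6):
  Pos 0: 'm' vs 'r' !=
  Pos 1: 'e' vs 'e' =
  Pos 2: 't' vs 'c' !=
  Pos 3: 'h' vs 'o' !=
  Pos 4: 'o' vs 'r' !=
  Pos 5: 'd' vs 'd' =
Hamming distance = 4


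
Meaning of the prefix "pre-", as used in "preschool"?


Prefix: pre-
Example: preschool (pre- + school)
Meaning = before


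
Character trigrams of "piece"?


Word: "piece" (length 5)
Number of trigrams = 5 - 3 + 1 = 3
  Position 0: "pie"
  Position 1: "iec"
  Position 2: "ece"
Trigrams = "pie", "iec", "ece"


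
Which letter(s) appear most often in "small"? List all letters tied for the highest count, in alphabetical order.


Word: "small"
Letter counts:
  'a': 1
  'l': 2
  'm': 1
  's': 1
Maximum count = 2
Most frequent = 'l' (2 times each)


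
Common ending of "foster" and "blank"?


Word 1: "foster"
Word 2: "blank"
Comparing from end:
  Pos -1: 'r' != 'k' (stop)
LCS = "" (length 0)


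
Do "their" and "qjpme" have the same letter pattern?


Pattern of "their": [0, 1, 2, 3, 4]
Pattern of "qjpme": [0, 1, 2, 3, 4]
Patterns match
Same pattern = Yes


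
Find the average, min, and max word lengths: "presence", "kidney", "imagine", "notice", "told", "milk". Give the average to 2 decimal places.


Lengths: "presence"=8, "kidney"=6, "imagine"=7, "notice"=6, "told"=4, "milk"=4
Sum = 35, Count = 6
Average = 35/6 = 5.83
= avg=5.83, min=4, max=8


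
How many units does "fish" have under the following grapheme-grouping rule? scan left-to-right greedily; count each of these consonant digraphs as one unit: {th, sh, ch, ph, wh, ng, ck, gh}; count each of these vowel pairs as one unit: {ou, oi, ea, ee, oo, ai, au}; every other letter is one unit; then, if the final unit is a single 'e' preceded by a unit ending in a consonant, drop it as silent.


Word: "fish" (4 letters)
Left-to-right scan:
  1. 'f' (letter)
  2. 'i' (letter)
  3. 'sh' (digraph)
Units from scan: 3
Sound units = 3 units


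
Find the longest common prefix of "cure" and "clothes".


Word 1: "cure"
Word 2: "clothes"
Comparing from start:
  Pos 0: 'c' == 'c'
  Pos 1: 'u' != 'l' (stop)
LCP = "c" (length 1)


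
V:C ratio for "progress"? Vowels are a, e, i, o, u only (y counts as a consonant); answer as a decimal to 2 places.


Word: "progress"
Vowels (a,e,i,o,u): 2
Consonants: 6
Ratio = 2/6
= 0.33


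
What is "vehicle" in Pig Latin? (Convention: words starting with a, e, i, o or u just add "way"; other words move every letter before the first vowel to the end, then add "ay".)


Word: "vehicle"
Starts with consonant(s) → move to end, add 'ay'
Consonant cluster: "v"
Pig Latin = "ehiclevay"


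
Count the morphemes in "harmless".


Word: "harmless"
Morphemes: harm + -less
Each morpheme carries meaning
= 2 morphemes


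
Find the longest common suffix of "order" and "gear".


Word 1: "order"
Word 2: "gear"
Comparing from end:
  Pos -1: 'r' == 'r'
  Pos -2: 'e' != 'a' (stop)
LCS = "r" (length 1)


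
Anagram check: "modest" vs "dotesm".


Word 1: "modest" → sorted: demost
Word 2: "dotesm" → sorted: demost
Same letters? demost == demost
Anagram = Yes


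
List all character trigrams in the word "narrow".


Word: "narrow" (length 6)
Number of trigrams = 6 - 3 + 1 = 4
  Position 0: "nar"
  Position 1: "arr"
  Position 2: "rro"
  Position 3: "row"
Trigrams = "nar", "arr", "rro", "row"


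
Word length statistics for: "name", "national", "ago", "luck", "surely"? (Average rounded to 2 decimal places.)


Lengths: "name"=4, "national"=8, "ago"=3, "luck"=4, "surely"=6
Sum = 25, Count = 5
Average = 25/5 = 5.00
= avg=5.00, min=3, max=8


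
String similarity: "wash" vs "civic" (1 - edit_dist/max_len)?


Word 1: "wash" (length 4)
Word 2: "civic" (length 5)
One optimal edit sequence:
  1. insert 'c'  (+1)
  2. substitute 'w' -> 'i'  (+1)
  3. substitute 'a' -> 'v'  (+1)
  4. substitute 's' -> 'i'  (+1)
  5. substitute 'h' -> 'c'  (+1)
Edit distance = 5
Max length = max(4, 5) = 5
Similarity = 1 - 5/5
= 0.0000


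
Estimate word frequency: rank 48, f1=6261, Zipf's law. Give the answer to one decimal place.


Zipf's law: f(r) = f(1) / r
f(1) = 6261
f(48) = 6261 / 48
= 130.4 occurrences


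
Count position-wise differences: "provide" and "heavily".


Comparing character by character (same length = 7):
  Pos 0: 'p' vs 'h' !=
  Pos 1: 'r' vs 'e' !=
  Pos 2: 'o' vs 'a' !=
  Pos 3: 'v' vs 'v' =
  Pos 4: 'i' vs 'i' =
  Pos 5: 'd' vs 'l' !=
  Pos 6: 'e' vs 'y' !=
Hamming distance = 5


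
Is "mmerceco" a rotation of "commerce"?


Word: "commerce", Candidate: "mmerceco"
Method: check if candidate is substring of word+word
"commercecommerce" contains "mmerceco"? Yes
Is rotation = Yes


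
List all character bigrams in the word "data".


Word: "data" (length 4)
Number of bigrams = 4 - 2 + 1 = 3
  Position 0: "da"
  Position 1: "at"
  Position 2: "ta"
Bigrams = "da", "at", "ta"


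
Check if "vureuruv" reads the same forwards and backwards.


Word: "vureuruv"
Reversed: "vurueruv"
Forward == Backward? vureuruv != vurueruv
Palindrome = No


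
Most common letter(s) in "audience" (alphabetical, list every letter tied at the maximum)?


Word: "audience"
Letter counts:
  'a': 1
  'c': 1
  'd': 1
  'e': 2
  'i': 1
  'n': 1
  'u': 1
Maximum count = 2
Most frequent = 'e' (2 times each)


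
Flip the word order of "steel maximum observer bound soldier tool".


Original: "steel maximum observer bound soldier tool"
Words (1..n): steel | maximum | observer | bound | soldier | tool
Reversed (n..1): tool | soldier | bound | observer | maximum | steel
Result = "tool soldier bound observer maximum steel"


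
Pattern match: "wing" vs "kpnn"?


Pattern of "wing": [0, 1, 2, 3]
Pattern of "kpnn": [0, 1, 2, 2]
Patterns do not match
Same pattern = No


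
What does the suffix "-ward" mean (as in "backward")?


Suffix: -ward
As in: backward -> back + -ward
Meaning = in the direction of


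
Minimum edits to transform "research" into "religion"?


Word 1: "research" (length 8)
Word 2: "religion" (length 8)
One optimal edit sequence (insert/delete/substitute each cost 1):
  1. keep 'r'
  2. keep 'e'
  3. substitute 's' -> 'l'  (+1)
  4. substitute 'e' -> 'i'  (+1)
  5. substitute 'a' -> 'g'  (+1)
  6. substitute 'r' -> 'i'  (+1)
  7. substitute 'c' -> 'o'  (+1)
  8. substitute 'h' -> 'n'  (+1)
Total edit operations: 6
Edit distance = 6


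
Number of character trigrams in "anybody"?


Word: "anybody" (length 7)
Number of 3-grams = length - 3 + 1 = 7 - 3 + 1
= 5


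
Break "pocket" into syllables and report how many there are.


Word: "pocket"
Syllable breakdown: pock / et
Counting: 2 parts
= 2 syllables


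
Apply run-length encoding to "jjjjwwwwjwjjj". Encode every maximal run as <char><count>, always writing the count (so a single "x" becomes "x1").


String: "jjjjwwwwjwjjj"
Scanning for consecutive runs:
  'j' x 4
  'w' x 4
  'j' x 1
  'w' x 1
  'j' x 3
RLE = "j4w4j1w1j3"


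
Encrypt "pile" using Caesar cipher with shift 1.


Word: "pile"
Shift: 1
Each letter → (letter + shift) mod 26:
  'p' (15) + 1 = 16 → 'q'
  'i' (8) + 1 = 9 → 'j'
  'l' (11) + 1 = 12 → 'm'
  'e' (4) + 1 = 5 → 'f'
Result = "qjmf"


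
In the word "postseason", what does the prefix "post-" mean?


Prefix: post-
Example: postseason = post- + season
Meaning = after


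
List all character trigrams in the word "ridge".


Word: "ridge" (length 5)
Number of trigrams = 5 - 3 + 1 = 3
  Position 0: "rid"
  Position 1: "idg"
  Position 2: "dge"
Trigrams = "rid", "idg", "dge"


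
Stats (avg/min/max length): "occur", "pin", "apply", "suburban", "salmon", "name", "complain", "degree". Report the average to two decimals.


Lengths: "occur"=5, "pin"=3, "apply"=5, "suburban"=8, "salmon"=6, "name"=4, "complain"=8, "degree"=6
Sum = 45, Count = 8
Average = 45/8 = 5.63
= avg=5.63, min=3, max=8


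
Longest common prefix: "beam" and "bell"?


Word 1: "beam"
Word 2: "bell"
Comparing from start:
  Pos 0: 'b' == 'b'
  Pos 1: 'e' == 'e'
  Pos 2: 'a' != 'l' (stop)
LCP = "be" (length 2)


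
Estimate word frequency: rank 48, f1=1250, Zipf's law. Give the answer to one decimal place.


Zipf's law: f(r) = f(1) / r
f(1) = 1250
f(48) = 1250 / 48
= 26.0 occurrences


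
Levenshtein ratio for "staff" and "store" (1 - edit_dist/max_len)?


Word 1: "staff" (length 5)
Word 2: "store" (length 5)
One optimal edit sequence:
  1. keep 's'
  2. keep 't'
  3. substitute 'a' -> 'o'  (+1)
  4. substitute 'f' -> 'r'  (+1)
  5. substitute 'f' -> 'e'  (+1)
Edit distance = 3
Max length = max(5, 5) = 5
Similarity = 1 - 3/5
= 0.4000


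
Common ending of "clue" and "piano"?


Word 1: "clue"
Word 2: "piano"
Comparing from end:
  Pos -1: 'e' != 'o' (stop)
LCS = "" (length 0)


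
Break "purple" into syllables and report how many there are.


Word: "purple"
Syllable breakdown: pur | ple
Counting: 2 parts
= 2 syllables


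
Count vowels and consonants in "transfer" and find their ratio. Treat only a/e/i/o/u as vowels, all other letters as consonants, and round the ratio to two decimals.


Word: "transfer"
Vowels (a,e,i,o,u): 2
Consonants: 6
Ratio = 2/6
= 0.33


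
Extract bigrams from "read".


Word: "read" (length 4)
Number of bigrams = 4 - 2 + 1 = 3
  Position 0: "re"
  Position 1: "ea"
  Position 2: "ad"
Bigrams = "re", "ea", "ad"


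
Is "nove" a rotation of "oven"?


Word: "oven", Candidate: "nove"
Method: check if candidate is substring of word+word
"ovenoven" contains "nove"? Yes
Is rotation = Yes


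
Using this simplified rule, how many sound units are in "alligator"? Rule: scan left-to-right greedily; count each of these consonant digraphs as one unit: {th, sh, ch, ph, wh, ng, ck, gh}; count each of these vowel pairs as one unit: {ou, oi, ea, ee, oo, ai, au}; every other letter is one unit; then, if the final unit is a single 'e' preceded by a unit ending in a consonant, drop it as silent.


Word: "alligator" (9 letters)
Left-to-right scan:
  [1] 'a' (letter)
  [2] 'l' (letter)
  [3] 'l' (letter)
  [4] 'i' (letter)
  [5] 'g' (letter)
  [6] 'a' (letter)
  [7] 't' (letter)
  [8] 'o' (letter)
  [9] 'r' (letter)
Units from scan: 9
Sound units = 9 units


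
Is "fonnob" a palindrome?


Word: "fonnob"
Reversed: "bonnof"
Forward == Backward? fonnob != bonnof
Palindrome = No


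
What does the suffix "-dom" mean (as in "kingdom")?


Suffix: -dom
As in: kingdom -> king + -dom
Meaning = state / realm


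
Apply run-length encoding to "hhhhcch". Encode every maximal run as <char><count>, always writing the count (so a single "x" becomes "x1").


String: "hhhhcch"
Scanning for consecutive runs:
  'h' x 4
  'c' x 2
  'h' x 1
RLE = "h4c2h1"


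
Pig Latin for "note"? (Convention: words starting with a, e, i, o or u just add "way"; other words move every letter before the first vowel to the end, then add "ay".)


Word: "note"
Starts with consonant(s) → move to end, add 'ay'
Consonant cluster: "n"
Pig Latin = "otenay"


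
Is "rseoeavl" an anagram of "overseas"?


Word 1: "overseas" → sorted: aeeorssv
Word 2: "rseoeavl" → sorted: aeelorsv
Same letters? aeeorssv != aeelorsv
Anagram = No


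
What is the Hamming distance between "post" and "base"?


Comparing character by character (same length = 4):
  Pos 0: 'p' vs 'b' !=
  Pos 1: 'o' vs 'a' !=
  Pos 2: 's' vs 's' =
  Pos 3: 't' vs 'e' !=
Hamming distance = 3


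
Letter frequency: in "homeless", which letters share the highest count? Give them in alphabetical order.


Word: "homeless"
Letter counts:
  'e': 2
  'h': 1
  'l': 1
  'm': 1
  'o': 1
  's': 2
Maximum count = 2
Most frequent = 'e', 's' (2 times each)


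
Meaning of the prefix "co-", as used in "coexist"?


Prefix: co-
Example: coexist (co- + exist)
Meaning = together


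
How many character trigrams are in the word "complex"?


Word: "complex" (length 7)
Number of 3-grams = length - 3 + 1 = 7 - 3 + 1
= 5


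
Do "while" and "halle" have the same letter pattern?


Pattern of "while": [0, 1, 2, 3, 4]
Pattern of "halle": [0, 1, 2, 2, 3]
Patterns do not match
Same pattern = No


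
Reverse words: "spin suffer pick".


Original: "spin suffer pick"
Words (1..n): spin | suffer | pick
Reversed (n..1): pick | suffer | spin
Result = "pick suffer spin"


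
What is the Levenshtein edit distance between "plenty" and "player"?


Word 1: "plenty" (length 6)
Word 2: "player" (length 6)
One optimal edit sequence (insert/delete/substitute each cost 1):
  1. keep 'p'
  2. keep 'l'
  3. substitute 'e' -> 'a'  (+1)
  4. substitute 'n' -> 'y'  (+1)
  5. substitute 't' -> 'e'  (+1)
  6. substitute 'y' -> 'r'  (+1)
Total edit operations: 4
Edit distance = 4


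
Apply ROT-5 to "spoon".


Word: "spoon"
Shift: 5
Each letter → (letter + shift) mod 26:
  's' (18) + 5 = 23 → 'x'
  'p' (15) + 5 = 20 → 'u'
  'o' (14) + 5 = 19 → 't'
  'o' (14) + 5 = 19 → 't'
  'n' (13) + 5 = 18 → 's'
Result = "xutts"


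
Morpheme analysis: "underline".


Word: "underline"
Morphemes: under- | line
Each morpheme carries meaning
= 2 morphemes


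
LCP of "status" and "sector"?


Word 1: "status"
Word 2: "sector"
Comparing from start:
  Pos 0: 's' == 's'
  Pos 1: 't' != 'e' (stop)
LCP = "s" (length 1)


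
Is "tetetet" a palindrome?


Word: "tetetet"
Reversed: "tetetet"
Forward == Backward? tetetet == tetetet
Palindrome = Yes


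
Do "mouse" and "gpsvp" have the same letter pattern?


Pattern of "mouse": [0, 1, 2, 3, 4]
Pattern of "gpsvp": [0, 1, 2, 3, 1]
Patterns do not match
Same pattern = No


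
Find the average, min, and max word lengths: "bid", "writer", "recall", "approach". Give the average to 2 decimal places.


Lengths: "bid"=3, "writer"=6, "recall"=6, "approach"=8
Sum = 23, Count = 4
Average = 23/4 = 5.75
= avg=5.75, min=3, max=8


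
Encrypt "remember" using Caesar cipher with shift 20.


Word: "remember"
Shift: 20
Each letter → (letter + shift) mod 26:
  'r' (17) + 20 = 11 → 'l'
  'e' (4) + 20 = 24 → 'y'
  'm' (12) + 20 = 6 → 'g'
  'e' (4) + 20 = 24 → 'y'
  'm' (12) + 20 = 6 → 'g'
  'b' (1) + 20 = 21 → 'v'
  'e' (4) + 20 = 24 → 'y'
  'r' (17) + 20 = 11 → 'l'
Result = "lygygvyl"


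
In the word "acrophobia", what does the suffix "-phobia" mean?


Suffix: -phobia
Example: acrophobia (acro- + -phobia)
Meaning = fear of


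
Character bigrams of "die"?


Word: "die" (length 3)
Number of bigrams = 3 - 2 + 1 = 2
  Position 0: "di"
  Position 1: "ie"
Bigrams = "di", "ie"


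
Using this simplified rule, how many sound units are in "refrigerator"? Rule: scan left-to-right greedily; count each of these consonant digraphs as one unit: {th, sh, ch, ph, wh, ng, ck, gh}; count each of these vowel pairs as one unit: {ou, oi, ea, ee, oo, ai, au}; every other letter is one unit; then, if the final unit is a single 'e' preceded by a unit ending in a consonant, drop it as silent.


Word: "refrigerator" (12 letters)
Left-to-right scan:
  1. 'r' (letter)
  2. 'e' (letter)
  3. 'f' (letter)
  4. 'r' (letter)
  5. 'i' (letter)
  6. 'g' (letter)
  7. 'e' (letter)
  8. 'r' (letter)
  9. 'a' (letter)
  10. 't' (letter)
  11. 'o' (letter)
  12. 'r' (letter)
Units from scan: 12
Sound units = 12 units


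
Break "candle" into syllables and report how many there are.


Word: "candle"
Syllable breakdown: can | dle
Counting: 2 parts
= 2 syllables


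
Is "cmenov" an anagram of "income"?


Word 1: "income" → sorted: ceimno
Word 2: "cmenov" → sorted: cemnov
Same letters? ceimno != cemnov
Anagram = No


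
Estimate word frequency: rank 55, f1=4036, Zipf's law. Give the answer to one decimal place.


Zipf's law: f(r) = f(1) / r
f(1) = 4036
f(55) = 4036 / 55
= 73.4 occurrences


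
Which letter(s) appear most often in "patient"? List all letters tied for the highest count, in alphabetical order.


Word: "patient"
Letter counts:
  'a': 1
  'e': 1
  'i': 1
  'n': 1
  'p': 1
  't': 2
Maximum count = 2
Most frequent = 't' (2 times each)


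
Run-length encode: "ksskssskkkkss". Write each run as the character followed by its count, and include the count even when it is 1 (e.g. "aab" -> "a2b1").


String: "ksskssskkkkss"
Scanning for consecutive runs:
  'k' x 1
  's' x 2
  'k' x 1
  's' x 3
  'k' x 4
  's' x 2
RLE = "k1s2k1s3k4s2"


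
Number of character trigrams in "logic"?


Word: "logic" (length 5)
Number of 3-grams = length - 3 + 1 = 5 - 3 + 1
= 3


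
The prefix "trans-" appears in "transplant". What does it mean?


Prefix: trans-
As in: transplant -> trans- + plant
Meaning = across


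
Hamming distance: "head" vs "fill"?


Comparing character by character (same length = 4):
  Pos 0: 'h' vs 'f' !=
  Pos 1: 'e' vs 'i' !=
  Pos 2: 'a' vs 'l' !=
  Pos 3: 'd' vs 'l' !=
Hamming distance = 4


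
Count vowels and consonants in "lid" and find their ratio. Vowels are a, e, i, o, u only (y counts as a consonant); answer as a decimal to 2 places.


Word: "lid"
Vowels (a,e,i,o,u): 1
Consonants: 2
Ratio = 1/2
= 0.50


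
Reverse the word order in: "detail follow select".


Original: "detail follow select"
Words (1..n): detail | follow | select
Reversed (n..1): select | follow | detail
Result = "select follow detail"


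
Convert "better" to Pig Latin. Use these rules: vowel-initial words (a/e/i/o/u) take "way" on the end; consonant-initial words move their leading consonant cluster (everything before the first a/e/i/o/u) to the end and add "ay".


Word: "better"
Starts with consonant(s) → move to end, add 'ay'
Consonant cluster: "b"
Pig Latin = "etterbay"


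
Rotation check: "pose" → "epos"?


Word: "pose", Candidate: "epos"
Method: check if candidate is substring of word+word
"posepose" contains "epos"? Yes
Is rotation = Yes


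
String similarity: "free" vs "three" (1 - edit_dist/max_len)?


Word 1: "free" (length 4)
Word 2: "three" (length 5)
One optimal edit sequence:
  1. insert 't'  (+1)
  2. substitute 'f' -> 'h'  (+1)
  3. keep 'r'
  4. keep 'e'
  5. keep 'e'
Edit distance = 2
Max length = max(4, 5) = 5
Similarity = 1 - 2/5
= 0.6000


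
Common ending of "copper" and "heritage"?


Word 1: "copper"
Word 2: "heritage"
Comparing from end:
  Pos -1: 'r' != 'e' (stop)
LCS = "" (length 0)


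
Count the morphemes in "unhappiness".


Word: "unhappiness"
Morphemes: un- / happi / -ness
Each morpheme carries meaning
= 3 morphemes


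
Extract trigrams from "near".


Word: "near" (length 4)
Number of trigrams = 4 - 3 + 1 = 2
  Position 0: "nea"
  Position 1: "ear"
Trigrams = "nea", "ear"


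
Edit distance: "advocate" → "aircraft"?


Word 1: "advocate" (length 8)
Word 2: "aircraft" (length 8)
One optimal edit sequence (insert/delete/substitute each cost 1):
  1. keep 'a'
  2. substitute 'd' -> 'i'  (+1)
  3. substitute 'v' -> 'r'  (+1)
  4. substitute 'o' -> 'c'  (+1)
  5. substitute 'c' -> 'r'  (+1)
  6. keep 'a'
  7. substitute 't' -> 'f'  (+1)
  8. substitute 'e' -> 't'  (+1)
Total edit operations: 6
Edit distance = 6


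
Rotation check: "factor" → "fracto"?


Word: "factor", Candidate: "fracto"
Method: check if candidate is substring of word+word
"factorfactor" contains "fracto"? No
Is rotation = No


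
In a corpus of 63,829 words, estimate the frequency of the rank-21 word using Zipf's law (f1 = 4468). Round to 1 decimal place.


Zipf's law: f(r) = f(1) / r
f(1) = 4468
f(21) = 4468 / 21
= 212.8 occurrences


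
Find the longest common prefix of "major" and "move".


Word 1: "major"
Word 2: "move"
Comparing from start:
  Pos 0: 'm' == 'm'
  Pos 1: 'a' != 'o' (stop)
LCP = "m" (length 1)


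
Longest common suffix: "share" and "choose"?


Word 1: "share"
Word 2: "choose"
Comparing from end:
  Pos -1: 'e' == 'e'
  Pos -2: 'r' != 's' (stop)
LCS = "e" (length 1)


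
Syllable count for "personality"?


Word: "personality"
Syllable breakdown: per / son / al / i / ty
Counting: 5 parts
= 5 syllables


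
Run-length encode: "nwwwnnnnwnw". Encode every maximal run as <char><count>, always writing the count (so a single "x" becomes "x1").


String: "nwwwnnnnwnw"
Scanning for consecutive runs:
  'n' x 1
  'w' x 3
  'n' x 4
  'w' x 1
  'n' x 1
  'w' x 1
RLE = "n1w3n4w1n1w1"


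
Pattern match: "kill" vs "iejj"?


Pattern of "kill": [0, 1, 2, 2]
Pattern of "iejj": [0, 1, 2, 2]
Patterns match
Same pattern = Yes


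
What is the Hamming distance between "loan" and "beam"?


Comparing character by character (same length = 4):
  Pos 0: 'l' vs 'b' !=
  Pos 1: 'o' vs 'e' !=
  Pos 2: 'a' vs 'a' =
  Pos 3: 'n' vs 'm' !=
Hamming distance = 3


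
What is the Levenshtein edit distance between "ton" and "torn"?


Word 1: "ton" (length 3)
Word 2: "torn" (length 4)
One optimal edit sequence (insert/delete/substitute each cost 1):
  1. keep 't'
  2. keep 'o'
  3. insert 'r'  (+1)
  4. keep 'n'
Total edit operations: 1
Edit distance = 1


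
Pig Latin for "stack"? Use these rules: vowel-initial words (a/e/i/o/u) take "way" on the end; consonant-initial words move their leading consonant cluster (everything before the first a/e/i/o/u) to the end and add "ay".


Word: "stack"
Starts with consonant(s) → move to end, add 'ay'
Consonant cluster: "st"
Pig Latin = "ackstay"


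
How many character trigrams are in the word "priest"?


Word: "priest" (length 6)
Number of 3-grams = length - 3 + 1 = 6 - 3 + 1
= 4


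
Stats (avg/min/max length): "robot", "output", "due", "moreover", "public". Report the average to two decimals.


Lengths: "robot"=5, "output"=6, "due"=3, "moreover"=8, "public"=6
Sum = 28, Count = 5
Average = 28/5 = 5.60
= avg=5.60, min=3, max=8


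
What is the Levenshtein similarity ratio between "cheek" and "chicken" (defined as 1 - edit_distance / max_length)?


Word 1: "cheek" (length 5)
Word 2: "chicken" (length 7)
One optimal edit sequence:
  1. keep 'c'
  2. keep 'h'
  3. insert 'i'  (+1)
  4. insert 'c'  (+1)
  5. substitute 'e' -> 'k'  (+1)
  6. keep 'e'
  7. substitute 'k' -> 'n'  (+1)
Edit distance = 4
Max length = max(5, 7) = 7
Similarity = 1 - 4/7
= 0.4286


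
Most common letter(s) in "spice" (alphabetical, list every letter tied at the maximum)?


Word: "spice"
Letter counts:
  'c': 1
  'e': 1
  'i': 1
  'p': 1
  's': 1
Maximum count = 1
Most frequent = 'c', 'e', 'i', 'p', 's' (1 time each)


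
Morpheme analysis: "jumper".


Word: "jumper"
Morphemes: jump + -er
Each morpheme carries meaning
= 2 morphemes


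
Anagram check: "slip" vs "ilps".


Word 1: "slip" → sorted: ilps
Word 2: "ilps" → sorted: ilps
Same letters? ilps == ilps
Anagram = Yes


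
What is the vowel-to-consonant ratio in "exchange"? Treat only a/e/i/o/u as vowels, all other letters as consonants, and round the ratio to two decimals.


Word: "exchange"
Vowels (a,e,i,o,u): 3
Consonants: 5
Ratio = 3/5
= 0.60


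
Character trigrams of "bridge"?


Word: "bridge" (length 6)
Number of trigrams = 6 - 3 + 1 = 4
  Position 0: "bri"
  Position 1: "rid"
  Position 2: "idg"
  Position 3: "dge"
Trigrams = "bri", "rid", "idg", "dge"


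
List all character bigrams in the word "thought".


Word: "thought" (length 7)
Number of bigrams = 7 - 2 + 1 = 6
  Position 0: "th"
  Position 1: "ho"
  Position 2: "ou"
  Position 3: "ug"
  Position 4: "gh"
  Position 5: "ht"
Bigrams = "th", "ho", "ou", "ug", "gh", "ht"


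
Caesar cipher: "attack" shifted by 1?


Word: "attack"
Shift: 1
Each letter → (letter + shift) mod 26:
  'a' (0) + 1 = 1 → 'b'
  't' (19) + 1 = 20 → 'u'
  't' (19) + 1 = 20 → 'u'
  'a' (0) + 1 = 1 → 'b'
  'c' (2) + 1 = 3 → 'd'
  'k' (10) + 1 = 11 → 'l'
Result = "buubdl"


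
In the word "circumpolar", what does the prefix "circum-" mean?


Prefix: circum-
As in: circumpolar -> circum- + polar
Meaning = around


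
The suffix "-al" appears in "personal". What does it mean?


Suffix: -al
As in: personal -> person + -al
Meaning = relating to


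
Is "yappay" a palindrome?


Word: "yappay"
Reversed: "yappay"
Forward == Backward? yappay == yappay
Palindrome = Yes


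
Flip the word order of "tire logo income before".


Original: "tire logo income before"
Words (1..n): tire | logo | income | before
Reversed (n..1): before | income | logo | tire
Result = "before income logo tire"


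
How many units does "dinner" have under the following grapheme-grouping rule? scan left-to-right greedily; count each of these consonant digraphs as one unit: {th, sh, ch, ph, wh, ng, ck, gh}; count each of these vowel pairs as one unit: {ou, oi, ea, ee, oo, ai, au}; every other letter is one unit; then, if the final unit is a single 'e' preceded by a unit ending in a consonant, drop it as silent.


Word: "dinner" (6 letters)
Left-to-right scan:
  (1) 'd' (letter)
  (2) 'i' (letter)
  (3) 'n' (letter)
  (4) 'n' (letter)
  (5) 'e' (letter)
  (6) 'r' (letter)
Units from scan: 6
Sound units = 6 units


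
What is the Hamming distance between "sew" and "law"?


Comparing character by character (same length = 3):
  Pos 0: 's' vs 'l' !=
  Pos 1: 'e' vs 'a' !=
  Pos 2: 'w' vs 'w' =
Hamming distance = 2


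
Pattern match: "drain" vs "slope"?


Pattern of "drain": [0, 1, 2, 3, 4]
Pattern of "slope": [0, 1, 2, 3, 4]
Patterns match
Same pattern = Yes


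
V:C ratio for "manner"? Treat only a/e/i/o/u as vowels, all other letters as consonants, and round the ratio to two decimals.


Word: "manner"
Vowels (a,e,i,o,u): 2
Consonants: 4
Ratio = 2/4
= 0.50


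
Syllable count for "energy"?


Word: "energy"
Syllable breakdown: en-er-gy
Counting: 3 parts
= 3 syllables


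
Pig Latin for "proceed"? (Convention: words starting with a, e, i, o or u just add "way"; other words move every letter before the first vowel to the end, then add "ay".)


Word: "proceed"
Starts with consonant(s) → move to end, add 'ay'
Consonant cluster: "pr"
Pig Latin = "oceedpray"


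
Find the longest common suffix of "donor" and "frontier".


Word 1: "donor"
Word 2: "frontier"
Comparing from end:
  Pos -1: 'r' == 'r'
  Pos -2: 'o' != 'e' (stop)
LCS = "r" (length 1)


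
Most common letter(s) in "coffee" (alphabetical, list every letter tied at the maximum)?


Word: "coffee"
Letter counts:
  'c': 1
  'e': 2
  'f': 2
  'o': 1
Maximum count = 2
Most frequent = 'e', 'f' (2 times each)


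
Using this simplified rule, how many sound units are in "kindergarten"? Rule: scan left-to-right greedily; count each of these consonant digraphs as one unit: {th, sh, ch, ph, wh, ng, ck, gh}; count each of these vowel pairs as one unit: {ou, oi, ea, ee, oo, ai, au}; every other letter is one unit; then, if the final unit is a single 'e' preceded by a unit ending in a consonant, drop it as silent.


Word: "kindergarten" (12 letters)
Left-to-right scan:
  1. 'k' (letter)
  2. 'i' (letter)
  3. 'n' (letter)
  4. 'd' (letter)
  5. 'e' (letter)
  6. 'r' (letter)
  7. 'g' (letter)
  8. 'a' (letter)
  9. 'r' (letter)
  10. 't' (letter)
  11. 'e' (letter)
  12. 'n' (letter)
Units from scan: 12
Sound units = 12 units


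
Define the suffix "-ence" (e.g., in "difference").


Suffix: -ence
Example: difference = differ + -ence
Meaning = state of


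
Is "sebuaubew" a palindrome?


Word: "sebuaubew"
Reversed: "webuaubes"
Forward == Backward? sebuaubew != webuaubes
Palindrome = No


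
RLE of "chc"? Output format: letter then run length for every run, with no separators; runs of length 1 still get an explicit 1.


String: "chc"
Scanning for consecutive runs:
  'c' x 1
  'h' x 1
  'c' x 1
RLE = "c1h1c1"


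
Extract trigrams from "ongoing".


Word: "ongoing" (length 7)
Number of trigrams = 7 - 3 + 1 = 5
  Position 0: "ong"
  Position 1: "ngo"
  Position 2: "goi"
  Position 3: "oin"
  Position 4: "ing"
Trigrams = "ong", "ngo", "goi", "oin", "ing"


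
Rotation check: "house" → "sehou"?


Word: "house", Candidate: "sehou"
Method: check if candidate is substring of word+word
"househouse" contains "sehou"? Yes
Is rotation = Yes


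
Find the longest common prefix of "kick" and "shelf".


Word 1: "kick"
Word 2: "shelf"
Comparing from start:
  Pos 0: 'k' != 's' (stop)
LCP = "" (length 0)


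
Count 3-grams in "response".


Word: "response" (length 8)
Number of 3-grams = length - 3 + 1 = 8 - 3 + 1
= 6


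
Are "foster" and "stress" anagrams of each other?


Word 1: "foster" → sorted: eforst
Word 2: "stress" → sorted: erssst
Same letters? eforst != erssst
Anagram = No


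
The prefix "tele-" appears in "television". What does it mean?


Prefix: tele-
As in: television -> tele- + vision
Meaning = distant


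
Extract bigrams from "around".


Word: "around" (length 6)
Number of bigrams = 6 - 2 + 1 = 5
  Position 0: "ar"
  Position 1: "ro"
  Position 2: "ou"
  Position 3: "un"
  Position 4: "nd"
Bigrams = "ar", "ro", "ou", "un", "nd"


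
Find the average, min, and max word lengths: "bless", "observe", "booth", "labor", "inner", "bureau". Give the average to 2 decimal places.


Lengths: "bless"=5, "observe"=7, "booth"=5, "labor"=5, "inner"=5, "bureau"=6
Sum = 33, Count = 6
Average = 33/6 = 5.50
= avg=5.50, min=5, max=7


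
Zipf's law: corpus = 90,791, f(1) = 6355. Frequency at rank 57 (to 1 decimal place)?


Zipf's law: f(r) = f(1) / r
f(1) = 6355
f(57) = 6355 / 57
= 111.5 occurrences


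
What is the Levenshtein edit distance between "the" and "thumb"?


Word 1: "the" (length 3)
Word 2: "thumb" (length 5)
One optimal edit sequence (insert/delete/substitute each cost 1):
  1. keep 't'
  2. keep 'h'
  3. insert 'u'  (+1)
  4. insert 'm'  (+1)
  5. substitute 'e' -> 'b'  (+1)
Total edit operations: 3
Edit distance = 3


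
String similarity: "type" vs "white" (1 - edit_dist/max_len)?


Word 1: "type" (length 4)
Word 2: "white" (length 5)
One optimal edit sequence:
  1. insert 'w'  (+1)
  2. substitute 't' -> 'h'  (+1)
  3. substitute 'y' -> 'i'  (+1)
  4. substitute 'p' -> 't'  (+1)
  5. keep 'e'
Edit distance = 4
Max length = max(4, 5) = 5
Similarity = 1 - 4/5
= 0.2000


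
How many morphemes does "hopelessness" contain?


Word: "hopelessness"
Morphemes: hope / -less / -ness
Each morpheme carries meaning
= 3 morphemes


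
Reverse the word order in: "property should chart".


Original: "property should chart"
Words (1..n): property | should | chart
Reversed (n..1): chart | should | property
Result = "chart should property"


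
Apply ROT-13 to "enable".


Word: "enable"
Shift: 13
Each letter → (letter + shift) mod 26:
  'e' (4) + 13 = 17 → 'r'
  'n' (13) + 13 = 0 → 'a'
  'a' (0) + 13 = 13 → 'n'
  'b' (1) + 13 = 14 → 'o'
  'l' (11) + 13 = 24 → 'y'
  'e' (4) + 13 = 17 → 'r'
Result = "ranoyr"


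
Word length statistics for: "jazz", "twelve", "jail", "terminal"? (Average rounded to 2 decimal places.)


Lengths: "jazz"=4, "twelve"=6, "jail"=4, "terminal"=8
Sum = 22, Count = 4
Average = 22/4 = 5.50
= avg=5.50, min=4, max=8


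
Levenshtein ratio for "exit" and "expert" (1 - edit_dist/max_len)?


Word 1: "exit" (length 4)
Word 2: "expert" (length 6)
One optimal edit sequence:
  1. keep 'e'
  2. keep 'x'
  3. insert 'p'  (+1)
  4. insert 'e'  (+1)
  5. substitute 'i' -> 'r'  (+1)
  6. keep 't'
Edit distance = 3
Max length = max(4, 6) = 6
Similarity = 1 - 3/6
= 0.5000


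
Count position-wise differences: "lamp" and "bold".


Comparing character by character (same length = 4):
  Pos 0: 'l' vs 'b' !=
  Pos 1: 'a' vs 'o' !=
  Pos 2: 'm' vs 'l' !=
  Pos 3: 'p' vs 'd' !=
Hamming distance = 4


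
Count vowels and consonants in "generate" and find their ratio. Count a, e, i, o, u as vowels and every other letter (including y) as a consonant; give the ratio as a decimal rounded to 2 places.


Word: "generate"
Vowels (a,e,i,o,u): 4
Consonants: 4
Ratio = 4/4
= 1.00


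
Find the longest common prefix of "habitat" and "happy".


Word 1: "habitat"
Word 2: "happy"
Comparing from start:
  Pos 0: 'h' == 'h'
  Pos 1: 'a' == 'a'
  Pos 2: 'b' != 'p' (stop)
LCP = "ha" (length 2)


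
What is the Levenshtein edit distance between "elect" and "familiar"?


Word 1: "elect" (length 5)
Word 2: "familiar" (length 8)
One optimal edit sequence (insert/delete/substitute each cost 1):
  1. insert 'f'  (+1)
  2. insert 'a'  (+1)
  3. insert 'm'  (+1)
  4. substitute 'e' -> 'i'  (+1)
  5. keep 'l'
  6. substitute 'e' -> 'i'  (+1)
  7. substitute 'c' -> 'a'  (+1)
  8. substitute 't' -> 'r'  (+1)
Total edit operations: 7
Edit distance = 7


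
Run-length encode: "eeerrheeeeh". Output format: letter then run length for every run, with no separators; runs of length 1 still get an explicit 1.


String: "eeerrheeeeh"
Scanning for consecutive runs:
  'e' x 3
  'r' x 2
  'h' x 1
  'e' x 4
  'h' x 1
RLE = "e3r2h1e4h1"


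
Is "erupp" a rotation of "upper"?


Word: "upper", Candidate: "erupp"
Method: check if candidate is substring of word+word
"upperupper" contains "erupp"? Yes
Is rotation = Yes


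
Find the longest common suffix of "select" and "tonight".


Word 1: "select"
Word 2: "tonight"
Comparing from end:
  Pos -1: 't' == 't'
  Pos -2: 'c' != 'h' (stop)
LCS = "t" (length 1)
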